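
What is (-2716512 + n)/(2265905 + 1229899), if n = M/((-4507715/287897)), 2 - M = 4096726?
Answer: -2766456835163/3939522031965 ≈ -0.70223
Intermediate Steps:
M = -4096724 (M = 2 - 1*4096726 = 2 - 4096726 = -4096724)
n = 1179434549428/4507715 (n = -4096724/((-4507715/287897)) = -4096724/((-4507715*1/287897)) = -4096724/(-4507715/287897) = -4096724*(-287897/4507715) = 1179434549428/4507715 ≈ 2.6165e+5)
(-2716512 + n)/(2265905 + 1229899) = (-2716512 + 1179434549428/4507715)/(2265905 + 1229899) = -11065827340652/4507715/3495804 = -11065827340652/4507715*1/3495804 = -2766456835163/3939522031965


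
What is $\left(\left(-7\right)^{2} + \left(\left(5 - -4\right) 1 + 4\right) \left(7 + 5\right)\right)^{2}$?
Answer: $42025$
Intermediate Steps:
$\left(\left(-7\right)^{2} + \left(\left(5 - -4\right) 1 + 4\right) \left(7 + 5\right)\right)^{2} = \left(49 + \left(\left(5 + 4\right) 1 + 4\right) 12\right)^{2} = \left(49 + \left(9 \cdot 1 + 4\right) 12\right)^{2} = \left(49 + \left(9 + 4\right) 12\right)^{2} = \left(49 + 13 \cdot 12\right)^{2} = \left(49 + 156\right)^{2} = 205^{2} = 42025$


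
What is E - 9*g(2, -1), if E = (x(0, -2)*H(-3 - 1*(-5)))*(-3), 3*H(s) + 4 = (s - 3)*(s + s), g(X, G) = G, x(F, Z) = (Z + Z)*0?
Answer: 9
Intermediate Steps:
x(F, Z) = 0 (x(F, Z) = (2*Z)*0 = 0)
H(s) = -4/3 + 2*s*(-3 + s)/3 (H(s) = -4/3 + ((s - 3)*(s + s))/3 = -4/3 + ((-3 + s)*(2*s))/3 = -4/3 + (2*s*(-3 + s))/3 = -4/3 + 2*s*(-3 + s)/3)
E = 0 (E = (0*(-4/3 - 2*(-3 - 1*(-5)) + 2*(-3 - 1*(-5))²/3))*(-3) = (0*(-4/3 - 2*(-3 + 5) + 2*(-3 + 5)²/3))*(-3) = (0*(-4/3 - 2*2 + (⅔)*2²))*(-3) = (0*(-4/3 - 4 + (⅔)*4))*(-3) = (0*(-4/3 - 4 + 8/3))*(-3) = (0*(-8/3))*(-3) = 0*(-3) = 0)
E - 9*g(2, -1) = 0 - 9*(-1) = 0 + 9 = 9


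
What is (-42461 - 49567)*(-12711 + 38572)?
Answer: -2379936108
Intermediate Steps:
(-42461 - 49567)*(-12711 + 38572) = -92028*25861 = -2379936108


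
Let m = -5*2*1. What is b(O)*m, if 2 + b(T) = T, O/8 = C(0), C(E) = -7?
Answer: 580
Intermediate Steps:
O = -56 (O = 8*(-7) = -56)
m = -10 (m = -10*1 = -10)
b(T) = -2 + T
b(O)*m = (-2 - 56)*(-10) = -58*(-10) = 580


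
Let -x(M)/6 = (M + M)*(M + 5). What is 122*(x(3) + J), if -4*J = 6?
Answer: -35319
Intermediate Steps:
J = -3/2 (J = -¼*6 = -3/2 ≈ -1.5000)
x(M) = -12*M*(5 + M) (x(M) = -6*(M + M)*(M + 5) = -6*2*M*(5 + M) = -12*M*(5 + M))
122*(x(3) + J) = 122*(-12*3*(5 + 3) - 3/2) = 122*(-12*3*8 - 3/2) = 122*(-288 - 3/2) = 122*(-579/2) = -35319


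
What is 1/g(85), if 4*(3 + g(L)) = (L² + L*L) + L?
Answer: 4/14523 ≈ 0.00027543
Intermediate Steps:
g(L) = -3 + L²/2 + L/4 (g(L) = -3 + ((L² + L*L) + L)/4 = -3 + ((L² + L²) + L)/4 = -3 + (2*L² + L)/4 = -3 + (L + 2*L²)/4 = -3 + (L²/2 + L/4) = -3 + L²/2 + L/4)
1/g(85) = 1/(-3 + (½)*85² + (¼)*85) = 1/(-3 + (½)*7225 + 85/4) = 1/(-3 + 7225/2 + 85/4) = 1/(14523/4) = 4/14523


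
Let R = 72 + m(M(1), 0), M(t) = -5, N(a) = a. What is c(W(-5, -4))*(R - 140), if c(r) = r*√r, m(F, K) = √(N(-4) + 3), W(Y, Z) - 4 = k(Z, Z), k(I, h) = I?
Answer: 0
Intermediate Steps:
W(Y, Z) = 4 + Z
m(F, K) = I (m(F, K) = √(-4 + 3) = √(-1) = I)
c(r) = r^(3/2)
R = 72 + I ≈ 72.0 + 1.0*I
c(W(-5, -4))*(R - 140) = (4 - 4)^(3/2)*((72 + I) - 140) = 0^(3/2)*(-68 + I) = 0*(-68 + I) = 0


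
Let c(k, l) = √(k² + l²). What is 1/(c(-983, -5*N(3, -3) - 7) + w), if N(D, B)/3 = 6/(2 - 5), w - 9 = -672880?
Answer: -672871/452754415823 - √966818/452754415823 ≈ -1.4883e-6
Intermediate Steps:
w = -672871 (w = 9 - 672880 = -672871)
N(D, B) = -6 (N(D, B) = 3*(6/(2 - 5)) = 3*(6/(-3)) = 3*(-⅓*6) = 3*(-2) = -6)
1/(c(-983, -5*N(3, -3) - 7) + w) = 1/(√((-983)² + (-5*(-6) - 7)²) - 672871) = 1/(√(966289 + (30 - 7)²) - 672871) = 1/(√(966289 + 23²) - 672871) = 1/(√(966289 + 529) - 672871) = 1/(√966818 - 672871) = 1/(-672871 + √966818)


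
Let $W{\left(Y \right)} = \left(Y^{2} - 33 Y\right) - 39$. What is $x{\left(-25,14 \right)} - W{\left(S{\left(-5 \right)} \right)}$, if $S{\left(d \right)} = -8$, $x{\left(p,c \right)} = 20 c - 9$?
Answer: $-18$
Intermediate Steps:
$x{\left(p,c \right)} = -9 + 20 c$
$W{\left(Y \right)} = -39 + Y^{2} - 33 Y$
$x{\left(-25,14 \right)} - W{\left(S{\left(-5 \right)} \right)} = \left(-9 + 20 \cdot 14\right) - \left(-39 + \left(-8\right)^{2} - -264\right) = \left(-9 + 280\right) - \left(-39 + 64 + 264\right) = 271 - 289 = -18$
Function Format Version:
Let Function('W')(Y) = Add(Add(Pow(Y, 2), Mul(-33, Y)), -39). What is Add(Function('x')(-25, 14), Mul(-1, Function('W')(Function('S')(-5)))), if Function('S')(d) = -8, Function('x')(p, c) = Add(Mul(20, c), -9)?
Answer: -18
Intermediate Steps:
Function('x')(p, c) = Add(-9, Mul(20, c))
Function('W')(Y) = Add(-39, Pow(Y, 2), Mul(-33, Y))
Add(Function('x')(-25, 14), Mul(-1, Function('W')(Function('S')(-5)))) = Add(Add(-9, Mul(20, 14)), Mul(-1, Add(-39, Pow(-8, 2), Mul(-33, -8)))) = Add(Add(-9, 280), Mul(-1, Add(-39, 64, 264))) = Add(271, Mul(-1, 289)) = Add(271, -289) = -18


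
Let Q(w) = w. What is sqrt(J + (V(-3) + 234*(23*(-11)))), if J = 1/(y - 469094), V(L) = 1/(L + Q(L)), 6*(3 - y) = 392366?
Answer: I*sqrt(21404950647182826)/601296 ≈ 243.31*I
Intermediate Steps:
y = -196174/3 (y = 3 - 1/6*392366 = 3 - 196183/3 = -196174/3 ≈ -65391.)
V(L) = 1/(2*L) (V(L) = 1/(L + L) = 1/(2*L))
J = -3/1603456 (J = 1/(-196174/3 - 469094) = 1/(-1603456/3) = -3/1603456 ≈ -1.8710e-6)
sqrt(J + (V(-3) + 234*(23*(-11)))) = sqrt(-3/1603456 + ((1/2)/(-3) + 234*(23*(-11)))) = sqrt(-3/1603456 + ((1/2)*(-1/3) + 234*(-253))) = sqrt(-3/1603456 + (-1/6 - 59202)) = sqrt(-3/1603456 - 355213/6) = sqrt(-284784208073/4810368) = I*sqrt(21404950647182826)/601296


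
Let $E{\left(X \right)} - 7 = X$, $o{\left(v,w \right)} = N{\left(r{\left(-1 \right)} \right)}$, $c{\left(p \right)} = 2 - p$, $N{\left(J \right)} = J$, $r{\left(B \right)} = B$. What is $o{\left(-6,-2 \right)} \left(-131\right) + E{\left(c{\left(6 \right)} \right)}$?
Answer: $134$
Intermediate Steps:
$o{\left(v,w \right)} = -1$
$E{\left(X \right)} = 7 + X$
$o{\left(-6,-2 \right)} \left(-131\right) + E{\left(c{\left(6 \right)} \right)} = \left(-1\right) \left(-131\right) + \left(7 + \left(2 - 6\right)\right) = 131 + \left(7 + \left(2 - 6\right)\right) = 131 + \left(7 - 4\right) = 131 + 3 = 134$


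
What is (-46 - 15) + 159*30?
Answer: 4709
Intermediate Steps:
(-46 - 15) + 159*30 = -61 + 4770 = 4709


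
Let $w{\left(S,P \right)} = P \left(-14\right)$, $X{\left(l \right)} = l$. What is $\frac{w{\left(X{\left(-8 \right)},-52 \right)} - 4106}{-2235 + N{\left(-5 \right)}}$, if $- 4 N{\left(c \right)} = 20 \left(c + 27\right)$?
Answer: $\frac{3378}{2345} \approx 1.4405$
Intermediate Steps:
$N{\left(c \right)} = -135 - 5 c$ ($N{\left(c \right)} = - \frac{20 \left(c + 27\right)}{4} = - \frac{20 \left(27 + c\right)}{4} = - \frac{540 + 20 c}{4} = -135 - 5 c$)
$w{\left(S,P \right)} = - 14 P$
$\frac{w{\left(X{\left(-8 \right)},-52 \right)} - 4106}{-2235 + N{\left(-5 \right)}} = \frac{\left(-14\right) \left(-52\right) - 4106}{-2235 - 110} = \frac{728 - 4106}{-2235 + \left(-135 + 25\right)} = - \frac{3378}{-2235 - 110} = - \frac{3378}{-2345} = \left(-3378\right) \left(- \frac{1}{2345}\right) = \frac{3378}{2345}$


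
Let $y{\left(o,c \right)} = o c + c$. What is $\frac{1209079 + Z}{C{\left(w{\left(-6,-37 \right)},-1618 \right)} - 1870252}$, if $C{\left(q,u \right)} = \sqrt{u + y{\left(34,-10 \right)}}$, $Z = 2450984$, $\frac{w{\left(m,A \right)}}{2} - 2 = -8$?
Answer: $- \frac{155573639679}{79496421488} - \frac{332733 i \sqrt{123}}{79496421488} \approx -1.957 - 4.642 \cdot 10^{-5} i$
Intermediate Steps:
$y{\left(o,c \right)} = c + c o$ ($y{\left(o,c \right)} = c o + c = c + c o$)
$w{\left(m,A \right)} = -12$ ($w{\left(m,A \right)} = 4 + 2 \left(-8\right) = 4 - 16 = -12$)
$C{\left(q,u \right)} = \sqrt{-350 + u}$ ($C{\left(q,u \right)} = \sqrt{u - 10 \left(1 + 34\right)} = \sqrt{u - 350} = \sqrt{-350 + u}$)
$\frac{1209079 + Z}{C{\left(w{\left(-6,-37 \right)},-1618 \right)} - 1870252} = \frac{1209079 + 2450984}{\sqrt{-350 - 1618} - 1870252} = \frac{3660063}{\sqrt{-1968} - 1870252} = \frac{3660063}{4 i \sqrt{123} - 1870252} = \frac{3660063}{-1870252 + 4 i \sqrt{123}}$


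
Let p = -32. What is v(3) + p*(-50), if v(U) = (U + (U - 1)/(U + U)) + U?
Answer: 4819/3 ≈ 1606.3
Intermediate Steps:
v(U) = 2*U + (-1 + U)/(2*U) (v(U) = (U + (-1 + U)/((2*U))) + U = (U + (-1 + U)*(1/(2*U))) + U = (U + (-1 + U)/(2*U)) + U = 2*U + (-1 + U)/(2*U))
v(3) + p*(-50) = (1/2)*(-1 + 3*(1 + 4*3))/3 - 32*(-50) = (1/2)*(1/3)*(-1 + 3*(1 + 12)) + 1600 = (1/2)*(1/3)*(-1 + 3*13) + 1600 = (1/2)*(1/3)*(-1 + 39) + 1600 = (1/2)*(1/3)*38 + 1600 = 19/3 + 1600 = 4819/3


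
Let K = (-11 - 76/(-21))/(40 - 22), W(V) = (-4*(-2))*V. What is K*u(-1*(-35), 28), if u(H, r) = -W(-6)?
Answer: -1240/63 ≈ -19.683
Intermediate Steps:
W(V) = 8*V
u(H, r) = 48 (u(H, r) = -8*(-6) = -1*(-48) = 48)
K = -155/378 (K = (-11 - 76*(-1/21))/18 = (-11 + 76/21)*(1/18) = -155/21*1/18 = -155/378 ≈ -0.41005)
K*u(-1*(-35), 28) = -155/378*48 = -1240/63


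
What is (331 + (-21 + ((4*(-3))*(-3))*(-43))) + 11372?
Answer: 10134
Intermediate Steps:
(331 + (-21 + ((4*(-3))*(-3))*(-43))) + 11372 = (331 + (-21 - 12*(-3)*(-43))) + 11372 = (331 + (-21 + 36*(-43))) + 11372 = (331 + (-21 - 1548)) + 11372 = (331 - 1569) + 11372 = -1238 + 11372 = 10134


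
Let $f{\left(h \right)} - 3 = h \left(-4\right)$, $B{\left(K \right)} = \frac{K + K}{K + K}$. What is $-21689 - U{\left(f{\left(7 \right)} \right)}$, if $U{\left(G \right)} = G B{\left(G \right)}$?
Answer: $-21664$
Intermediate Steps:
$B{\left(K \right)} = 1$ ($B{\left(K \right)} = \frac{2 K}{2 K} = 2 K \frac{1}{2 K} = 1$)
$f{\left(h \right)} = 3 - 4 h$ ($f{\left(h \right)} = 3 + h \left(-4\right) = 3 - 4 h$)
$U{\left(G \right)} = G$ ($U{\left(G \right)} = G 1 = G$)
$-21689 - U{\left(f{\left(7 \right)} \right)} = -21689 - \left(3 - 28\right) = -21689 - -25 = -21689 + 25 = -21664$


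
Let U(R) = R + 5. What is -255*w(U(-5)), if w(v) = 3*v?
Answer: 0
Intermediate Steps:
U(R) = 5 + R
-255*w(U(-5)) = -765*(5 - 5) = -765*0 = -255*0 = 0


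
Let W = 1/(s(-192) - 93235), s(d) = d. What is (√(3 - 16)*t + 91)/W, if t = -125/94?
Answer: -8501857 + 11678375*I*√13/94 ≈ -8.5019e+6 + 4.4795e+5*I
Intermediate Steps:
t = -125/94 (t = -125*1/94 = -125/94 ≈ -1.3298)
W = -1/93427 (W = 1/(-192 - 93235) = 1/(-93427) = -1/93427 ≈ -1.0704e-5)
(√(3 - 16)*t + 91)/W = (√(3 - 16)*(-125/94) + 91)/(-1/93427) = (√(-13)*(-125/94) + 91)*(-93427) = ((I*√13)*(-125/94) + 91)*(-93427) = (-125*I*√13/94 + 91)*(-93427) = (91 - 125*I*√13/94)*(-93427) = -8501857 + 11678375*I*√13/94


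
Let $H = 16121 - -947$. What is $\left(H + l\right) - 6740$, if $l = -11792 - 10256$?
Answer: $-11720$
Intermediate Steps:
$H = 17068$ ($H = 16121 + 947 = 17068$)
$l = -22048$ ($l = -11792 - 10256 = -22048$)
$\left(H + l\right) - 6740 = \left(17068 - 22048\right) - 6740 = -4980 - 6740 = -11720$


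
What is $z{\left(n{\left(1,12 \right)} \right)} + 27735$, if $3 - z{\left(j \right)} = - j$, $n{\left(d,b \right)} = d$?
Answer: $27739$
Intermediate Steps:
$z{\left(j \right)} = 3 + j$ ($z{\left(j \right)} = 3 - - j = 3 + j$)
$z{\left(n{\left(1,12 \right)} \right)} + 27735 = \left(3 + 1\right) + 27735 = 4 + 27735 = 27739$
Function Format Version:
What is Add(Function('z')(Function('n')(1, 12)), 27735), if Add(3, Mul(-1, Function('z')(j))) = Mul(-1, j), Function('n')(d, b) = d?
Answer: 27739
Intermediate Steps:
Function('z')(j) = Add(3, j) (Function('z')(j) = Add(3, Mul(-1, Mul(-1, j))) = Add(3, j))
Add(Function('z')(Function('n')(1, 12)), 27735) = Add(Add(3, 1), 27735) = Add(4, 27735) = 27739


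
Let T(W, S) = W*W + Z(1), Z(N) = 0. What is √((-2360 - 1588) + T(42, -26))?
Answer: 2*I*√546 ≈ 46.733*I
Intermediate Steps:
T(W, S) = W² (T(W, S) = W*W + 0 = W² + 0 = W²)
√((-2360 - 1588) + T(42, -26)) = √((-2360 - 1588) + 42²) = √(-3948 + 1764) = √(-2184) = 2*I*√546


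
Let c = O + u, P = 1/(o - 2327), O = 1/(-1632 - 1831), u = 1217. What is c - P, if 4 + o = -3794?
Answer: 25813632213/21210875 ≈ 1217.0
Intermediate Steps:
o = -3798 (o = -4 - 3794 = -3798)
O = -1/3463 (O = 1/(-3463) = -1/3463 ≈ -0.00028877)
P = -1/6125 (P = 1/(-3798 - 2327) = 1/(-6125) = -1/6125 ≈ -0.00016327)
c = 4214470/3463 (c = -1/3463 + 1217 = 4214470/3463 ≈ 1217.0)
c - P = 4214470/3463 - 1*(-1/6125) = 4214470/3463 + 1/6125 = 25813632213/21210875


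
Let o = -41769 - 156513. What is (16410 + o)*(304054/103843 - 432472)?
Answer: 8167668885856224/103843 ≈ 7.8654e+10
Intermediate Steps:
o = -198282
(16410 + o)*(304054/103843 - 432472) = (16410 - 198282)*(304054/103843 - 432472) = -181872*(304054*(1/103843) - 432472) = -181872*(304054/103843 - 432472) = -181872*(-44908885842/103843) = 8167668885856224/103843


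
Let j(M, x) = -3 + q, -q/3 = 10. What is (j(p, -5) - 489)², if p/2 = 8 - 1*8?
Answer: 272484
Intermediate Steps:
p = 0 (p = 2*(8 - 1*8) = 2*(8 - 8) = 2*0 = 0)
q = -30 (q = -3*10 = -30)
j(M, x) = -33 (j(M, x) = -3 - 30 = -33)
(j(p, -5) - 489)² = (-33 - 489)² = (-522)² = 272484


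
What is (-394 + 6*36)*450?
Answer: -80100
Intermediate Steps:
(-394 + 6*36)*450 = (-394 + 216)*450 = -178*450 = -80100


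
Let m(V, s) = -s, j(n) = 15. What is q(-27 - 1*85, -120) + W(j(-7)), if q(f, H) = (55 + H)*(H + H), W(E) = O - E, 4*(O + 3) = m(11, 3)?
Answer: 62325/4 ≈ 15581.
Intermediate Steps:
O = -15/4 (O = -3 + (-1*3)/4 = -3 + (¼)*(-3) = -3 - ¾ = -15/4 ≈ -3.7500)
W(E) = -15/4 - E
q(f, H) = 2*H*(55 + H) (q(f, H) = (55 + H)*(2*H) = 2*H*(55 + H))
q(-27 - 1*85, -120) + W(j(-7)) = 2*(-120)*(55 - 120) + (-15/4 - 1*15) = 2*(-120)*(-65) + (-15/4 - 15) = 15600 - 75/4 = 62325/4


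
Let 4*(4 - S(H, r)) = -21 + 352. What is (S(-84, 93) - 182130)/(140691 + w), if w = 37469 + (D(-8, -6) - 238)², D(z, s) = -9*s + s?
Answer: -48589/57136 ≈ -0.85041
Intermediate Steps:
S(H, r) = -315/4 (S(H, r) = 4 - (-21 + 352)/4 = 4 - ¼*331 = 4 - 331/4 = -315/4)
D(z, s) = -8*s
w = 73569 (w = 37469 + (-8*(-6) - 238)² = 37469 + (48 - 238)² = 37469 + (-190)² = 37469 + 36100 = 73569)
(S(-84, 93) - 182130)/(140691 + w) = (-315/4 - 182130)/(140691 + 73569) = -728835/4/214260 = -728835/4*1/214260 = -48589/57136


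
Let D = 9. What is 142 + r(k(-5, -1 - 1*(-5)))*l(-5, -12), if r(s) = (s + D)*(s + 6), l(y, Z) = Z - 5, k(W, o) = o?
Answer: -2068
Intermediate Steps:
l(y, Z) = -5 + Z
r(s) = (6 + s)*(9 + s) (r(s) = (s + 9)*(s + 6) = (9 + s)*(6 + s) = (6 + s)*(9 + s))
142 + r(k(-5, -1 - 1*(-5)))*l(-5, -12) = 142 + (54 + (-1 - 1*(-5))² + 15*(-1 - 1*(-5)))*(-5 - 12) = 142 + (54 + (-1 + 5)² + 15*(-1 + 5))*(-17) = 142 + (54 + 4² + 15*4)*(-17) = 142 + (54 + 16 + 60)*(-17) = 142 + 130*(-17) = 142 - 2210 = -2068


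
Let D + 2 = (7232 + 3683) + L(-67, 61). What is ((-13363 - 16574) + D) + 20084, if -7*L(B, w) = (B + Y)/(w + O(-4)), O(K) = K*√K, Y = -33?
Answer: 5618160/5299 + 160*I/5299 ≈ 1060.2 + 0.030194*I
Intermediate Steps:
O(K) = K^(3/2)
L(B, w) = -(-33 + B)/(7*(w - 8*I)) (L(B, w) = -(B - 33)/(7*(w + (-4)^(3/2))) = -(-33 + B)/(7*(w - 8*I)))
D = 57829207/5299 + 160*I/5299 (D = -2 + ((7232 + 3683) + (33 - 1*(-67))/(7*(61 - 8*I))) = -2 + (10915 + ((61 + 8*I)/3785)*(33 + 67)/7) = -2 + (10915 + (⅐)*((61 + 8*I)/3785)*100) = -2 + (10915 + (1220/5299 + 160*I/5299)) = -2 + (57839805/5299 + 160*I/5299) = 57829207/5299 + 160*I/5299 ≈ 10913.0 + 0.030194*I)
((-13363 - 16574) + D) + 20084 = ((-13363 - 16574) + (57829207/5299 + 160*I/5299)) + 20084 = (-29937 + (57829207/5299 + 160*I/5299)) + 20084 = (-100806956/5299 + 160*I/5299) + 20084 = 5618160/5299 + 160*I/5299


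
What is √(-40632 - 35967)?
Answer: 3*I*√8511 ≈ 276.77*I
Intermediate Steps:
√(-40632 - 35967) = √(-76599) = 3*I*√8511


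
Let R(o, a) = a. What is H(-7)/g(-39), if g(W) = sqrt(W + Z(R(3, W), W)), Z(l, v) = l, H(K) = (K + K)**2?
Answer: -98*I*sqrt(78)/39 ≈ -22.193*I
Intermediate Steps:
H(K) = 4*K**2 (H(K) = (2*K)**2 = 4*K**2)
g(W) = sqrt(2)*sqrt(W) (g(W) = sqrt(W + W) = sqrt(2*W) = sqrt(2)*sqrt(W))
H(-7)/g(-39) = (4*(-7)**2)/((sqrt(2)*sqrt(-39))) = (4*49)/((sqrt(2)*(I*sqrt(39)))) = 196/((I*sqrt(78))) = 196*(-I*sqrt(78)/78) = -98*I*sqrt(78)/39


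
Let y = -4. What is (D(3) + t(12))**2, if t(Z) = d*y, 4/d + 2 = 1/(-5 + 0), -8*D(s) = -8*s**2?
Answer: 32041/121 ≈ 264.80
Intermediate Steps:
D(s) = s**2 (D(s) = -(-1)*s**2 = s**2)
d = -20/11 (d = 4/(-2 + 1/(-5 + 0)) = 4/(-2 + 1/(-5)) = 4/(-2 - 1/5) = 4/(-11/5) = 4*(-5/11) = -20/11 ≈ -1.8182)
t(Z) = 80/11 (t(Z) = -20/11*(-4) = 80/11)
(D(3) + t(12))**2 = (3**2 + 80/11)**2 = (9 + 80/11)**2 = (179/11)**2 = 32041/121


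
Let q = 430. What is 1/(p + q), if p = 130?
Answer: 1/560 ≈ 0.0017857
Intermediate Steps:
1/(p + q) = 1/(130 + 430) = 1/560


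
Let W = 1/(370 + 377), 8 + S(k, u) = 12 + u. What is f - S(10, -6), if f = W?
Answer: 1495/747 ≈ 2.0013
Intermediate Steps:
S(k, u) = 4 + u (S(k, u) = -8 + (12 + u) = 4 + u)
W = 1/747 ≈ 0.0013387
f = 1/747 ≈ 0.0013387
f - S(10, -6) = 1/747 - (4 - 6) = 1/747 - 1*(-2) = 1/747 + 2 = 1495/747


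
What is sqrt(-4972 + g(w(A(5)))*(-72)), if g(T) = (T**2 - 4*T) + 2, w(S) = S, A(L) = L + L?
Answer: 2*I*sqrt(2359) ≈ 97.139*I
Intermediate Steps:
A(L) = 2*L
g(T) = 2 + T**2 - 4*T
sqrt(-4972 + g(w(A(5)))*(-72)) = sqrt(-4972 + (2 + (2*5)**2 - 8*5)*(-72)) = sqrt(-4972 + (2 + 10**2 - 4*10)*(-72)) = sqrt(-4972 + (2 + 100 - 40)*(-72)) = sqrt(-4972 + 62*(-72)) = sqrt(-4972 - 4464) = sqrt(-9436) = 2*I*sqrt(2359)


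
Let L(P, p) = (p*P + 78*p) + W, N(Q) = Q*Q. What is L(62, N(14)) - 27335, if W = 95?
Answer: 200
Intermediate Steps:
N(Q) = Q²
L(P, p) = 95 + 78*p + P*p (L(P, p) = (p*P + 78*p) + 95 = (P*p + 78*p) + 95 = (78*p + P*p) + 95 = 95 + 78*p + P*p)
L(62, N(14)) - 27335 = (95 + 78*14² + 62*14²) - 27335 = (95 + 78*196 + 62*196) - 27335 = (95 + 15288 + 12152) - 27335 = 27535 - 27335 = 200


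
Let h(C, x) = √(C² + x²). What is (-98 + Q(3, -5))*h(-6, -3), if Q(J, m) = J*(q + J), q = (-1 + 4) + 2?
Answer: -222*√5 ≈ -496.41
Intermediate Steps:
q = 5 (q = 3 + 2 = 5)
Q(J, m) = J*(5 + J)
(-98 + Q(3, -5))*h(-6, -3) = (-98 + 3*(5 + 3))*√((-6)² + (-3)²) = (-98 + 3*8)*√(36 + 9) = (-98 + 24)*√45 = -222*√5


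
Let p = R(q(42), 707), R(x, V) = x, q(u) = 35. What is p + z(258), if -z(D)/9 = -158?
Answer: 1457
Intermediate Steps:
z(D) = 1422 (z(D) = -9*(-158) = 1422)
p = 35
p + z(258) = 35 + 1422 = 1457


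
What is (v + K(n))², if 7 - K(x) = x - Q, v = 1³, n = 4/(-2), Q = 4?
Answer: 196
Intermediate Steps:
n = -2 (n = 4*(-½) = -2)
v = 1
K(x) = 11 - x (K(x) = 7 - (x - 1*4) = 7 - (x - 4) = 7 - (-4 + x) = 7 + (4 - x) = 11 - x)
(v + K(n))² = (1 + (11 - 1*(-2)))² = (1 + (11 + 2))² = (1 + 13)² = 14² = 196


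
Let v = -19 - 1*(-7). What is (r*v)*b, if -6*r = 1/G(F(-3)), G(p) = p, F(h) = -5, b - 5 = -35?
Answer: 12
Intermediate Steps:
b = -30 (b = 5 - 35 = -30)
r = 1/30 (r = -1/6/(-5) = -1/6*(-1/5) = 1/30 ≈ 0.033333)
v = -12 (v = -19 + 7 = -12)
(r*v)*b = ((1/30)*(-12))*(-30) = -2/5*(-30) = 12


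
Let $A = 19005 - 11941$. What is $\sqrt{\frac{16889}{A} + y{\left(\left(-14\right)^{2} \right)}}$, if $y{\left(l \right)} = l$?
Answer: $\frac{\sqrt{2474930678}}{3532} \approx 14.085$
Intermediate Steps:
$A = 7064$ ($A = 19005 - 11941 = 7064$)
$\sqrt{\frac{16889}{A} + y{\left(\left(-14\right)^{2} \right)}} = \sqrt{\frac{16889}{7064} + \left(-14\right)^{2}} = \sqrt{16889 \cdot \frac{1}{7064} + 196} = \sqrt{\frac{16889}{7064} + 196} = \sqrt{\frac{1401433}{7064}} = \frac{\sqrt{2474930678}}{3532}$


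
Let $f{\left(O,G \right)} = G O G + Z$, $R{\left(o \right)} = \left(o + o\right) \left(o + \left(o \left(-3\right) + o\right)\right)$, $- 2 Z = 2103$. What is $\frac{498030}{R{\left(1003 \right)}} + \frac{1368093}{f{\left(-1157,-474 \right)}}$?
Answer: $- \frac{44072038553393}{174342153441101} \approx -0.25279$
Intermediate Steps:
$Z = - \frac{2103}{2}$ ($Z = \left(- \frac{1}{2}\right) 2103 = - \frac{2103}{2} \approx -1051.5$)
$R{\left(o \right)} = - 2 o^{2}$ ($R{\left(o \right)} = 2 o \left(o + \left(- 3 o + o\right)\right) = 2 o \left(o - 2 o\right) = 2 o \left(- o\right) = - 2 o^{2}$)
$f{\left(O,G \right)} = - \frac{2103}{2} + O G^{2}$ ($f{\left(O,G \right)} = G O G - \frac{2103}{2} = O G^{2} - \frac{2103}{2} = - \frac{2103}{2} + O G^{2}$)
$\frac{498030}{R{\left(1003 \right)}} + \frac{1368093}{f{\left(-1157,-474 \right)}} = \frac{498030}{\left(-2\right) 1003^{2}} + \frac{1368093}{- \frac{2103}{2} - 1157 \left(-474\right)^{2}} = \frac{498030}{\left(-2\right) 1006009} + \frac{1368093}{- \frac{2103}{2} - 259950132} = \frac{498030}{-2012018} + \frac{1368093}{- \frac{2103}{2} - 259950132} = 498030 \left(- \frac{1}{2012018}\right) + \frac{1368093}{- \frac{519902367}{2}} = - \frac{249015}{1006009} + 1368093 \left(- \frac{2}{519902367}\right) = - \frac{249015}{1006009} - \frac{912062}{173300789} = - \frac{44072038553393}{174342153441101}$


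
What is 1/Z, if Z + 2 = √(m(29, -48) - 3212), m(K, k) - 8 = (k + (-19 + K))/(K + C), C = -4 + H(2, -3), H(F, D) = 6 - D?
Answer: -34/54555 - 23*I*√1751/54555 ≈ -0.00062322 - 0.017642*I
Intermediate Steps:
C = 5 (C = -4 + (6 - 1*(-3)) = -4 + (6 + 3) = -4 + 9 = 5)
m(K, k) = 8 + (-19 + K + k)/(5 + K) (m(K, k) = 8 + (k + (-19 + K))/(K + 5) = 8 + (-19 + K + k)/(5 + K))
Z = -2 + 23*I*√1751/17 (Z = -2 + √((21 - 48 + 9*29)/(5 + 29) - 3212) = -2 + √((21 - 48 + 261)/34 - 3212) = -2 + √((1/34)*234 - 3212) = -2 + √(117/17 - 3212) = -2 + √(-54487/17) = -2 + 23*I*√1751/17 ≈ -2.0 + 56.614*I)
1/Z = 1/(-2 + 23*I*√1751/17)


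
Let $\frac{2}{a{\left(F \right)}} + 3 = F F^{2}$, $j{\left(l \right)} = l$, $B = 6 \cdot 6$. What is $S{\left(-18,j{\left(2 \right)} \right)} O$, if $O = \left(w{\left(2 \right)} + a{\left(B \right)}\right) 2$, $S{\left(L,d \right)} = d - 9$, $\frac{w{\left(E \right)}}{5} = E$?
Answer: $- \frac{6531448}{46653} \approx -140.0$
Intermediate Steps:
$w{\left(E \right)} = 5 E$
$B = 36$
$a{\left(F \right)} = \frac{2}{-3 + F^{3}}$ ($a{\left(F \right)} = \frac{2}{-3 + F F^{2}} = \frac{2}{-3 + F^{3}}$)
$S{\left(L,d \right)} = -9 + d$ ($S{\left(L,d \right)} = d - 9 = -9 + d$)
$O = \frac{933064}{46653}$ ($O = \left(5 \cdot 2 + \frac{2}{-3 + 36^{3}}\right) 2 = \left(10 + \frac{2}{-3 + 46656}\right) 2 = \left(10 + \frac{2}{46653}\right) 2 = \frac{466532}{46653} \cdot 2 = \frac{933064}{46653} \approx 20.0$)
$S{\left(-18,j{\left(2 \right)} \right)} O = \left(-9 + 2\right) \frac{933064}{46653} = \left(-7\right) \frac{933064}{46653} = - \frac{6531448}{46653}$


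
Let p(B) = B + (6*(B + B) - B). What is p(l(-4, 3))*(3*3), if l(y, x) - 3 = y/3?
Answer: 180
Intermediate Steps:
l(y, x) = 3 + y/3
p(B) = 12*B (p(B) = B + (6*(2*B) - B) = B + (12*B - B) = B + 11*B = 12*B)
p(l(-4, 3))*(3*3) = (12*(3 + (1/3)*(-4)))*(3*3) = (12*(3 - 4/3))*9 = (12*(5/3))*9 = 20*9 = 180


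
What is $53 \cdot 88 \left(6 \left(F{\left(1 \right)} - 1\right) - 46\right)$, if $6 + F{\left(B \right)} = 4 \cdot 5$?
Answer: $149248$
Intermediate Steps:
$F{\left(B \right)} = 14$ ($F{\left(B \right)} = -6 + 4 \cdot 5 = -6 + 20 = 14$)
$53 \cdot 88 \left(6 \left(F{\left(1 \right)} - 1\right) - 46\right) = 53 \cdot 88 \left(6 \left(14 - 1\right) - 46\right) = 4664 \left(6 \cdot 13 - 46\right) = 4664 \left(78 - 46\right) = 4664 \cdot 32 = 149248$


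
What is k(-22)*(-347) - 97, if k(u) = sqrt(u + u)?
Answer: -97 - 694*I*sqrt(11) ≈ -97.0 - 2301.7*I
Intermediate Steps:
k(u) = sqrt(2)*sqrt(u) (k(u) = sqrt(2*u) = sqrt(2)*sqrt(u))
k(-22)*(-347) - 97 = (sqrt(2)*sqrt(-22))*(-347) - 97 = (sqrt(2)*(I*sqrt(22)))*(-347) - 97 = (2*I*sqrt(11))*(-347) - 97 = -694*I*sqrt(11) - 97 = -97 - 694*I*sqrt(11)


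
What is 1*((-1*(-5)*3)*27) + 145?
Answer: 550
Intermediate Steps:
1*((-1*(-5)*3)*27) + 145 = 1*((5*3)*27) + 145 = 1*(15*27) + 145 = 1*405 + 145 = 405 + 145 = 550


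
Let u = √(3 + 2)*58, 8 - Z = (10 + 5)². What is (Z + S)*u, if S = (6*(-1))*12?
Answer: -16762*√5 ≈ -37481.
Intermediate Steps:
S = -72 (S = -6*12 = -72)
Z = -217 (Z = 8 - (10 + 5)² = 8 - 1*15² = 8 - 1*225 = 8 - 225 = -217)
u = 58*√5 (u = √5*58 = 58*√5 ≈ 129.69)
(Z + S)*u = (-217 - 72)*(58*√5) = -16762*√5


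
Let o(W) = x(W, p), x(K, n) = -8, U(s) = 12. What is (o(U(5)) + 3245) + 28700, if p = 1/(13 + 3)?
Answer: 31937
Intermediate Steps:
p = 1/16 ≈ 0.062500
o(W) = -8
(o(U(5)) + 3245) + 28700 = (-8 + 3245) + 28700 = 3237 + 28700 = 31937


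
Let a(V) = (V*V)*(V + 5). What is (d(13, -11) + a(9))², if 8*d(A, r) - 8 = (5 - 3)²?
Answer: 5157441/4 ≈ 1.2894e+6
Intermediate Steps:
a(V) = V²*(5 + V)
d(A, r) = 3/2 (d(A, r) = 1 + (5 - 3)²/8 = 1 + (⅛)*2² = 1 + (⅛)*4 = 1 + ½ = 3/2)
(d(13, -11) + a(9))² = (3/2 + 9²*(5 + 9))² = (3/2 + 81*14)² = (3/2 + 1134)² = (2271/2)² = 5157441/4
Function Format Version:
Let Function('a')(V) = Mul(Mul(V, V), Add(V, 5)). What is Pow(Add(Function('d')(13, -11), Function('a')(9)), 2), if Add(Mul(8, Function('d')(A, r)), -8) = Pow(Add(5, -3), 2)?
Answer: Rational(5157441, 4) ≈ 1.2894e+6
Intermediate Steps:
Function('a')(V) = Mul(Pow(V, 2), Add(5, V))
Function('d')(A, r) = Rational(3, 2) (Function('d')(A, r) = Add(1, Mul(Rational(1, 8), Pow(Add(5, -3), 2))) = Add(1, Mul(Rational(1, 8), Pow(2, 2))) = Add(1, Mul(Rational(1, 8), 4)) = Add(1, Rational(1, 2)) = Rational(3, 2))
Pow(Add(Function('d')(13, -11), Function('a')(9)), 2) = Pow(Add(Rational(3, 2), Mul(Pow(9, 2), Add(5, 9))), 2) = Pow(Add(Rational(3, 2), Mul(81, 14)), 2) = Pow(Add(Rational(3, 2), 1134), 2) = Pow(Rational(2271, 2), 2) = Rational(5157441, 4)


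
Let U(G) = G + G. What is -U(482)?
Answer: -964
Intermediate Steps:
U(G) = 2*G
-U(482) = -2*482 = -1*964 = -964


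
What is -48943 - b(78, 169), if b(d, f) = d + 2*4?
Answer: -49029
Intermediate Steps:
b(d, f) = 8 + d (b(d, f) = d + 8 = 8 + d)
-48943 - b(78, 169) = -48943 - (8 + 78) = -48943 - 1*86 = -48943 - 86 = -49029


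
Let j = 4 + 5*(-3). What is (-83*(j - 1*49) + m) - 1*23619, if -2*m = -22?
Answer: -18628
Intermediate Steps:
j = -11 (j = 4 - 15 = -11)
m = 11 (m = -1/2*(-22) = 11)
(-83*(j - 1*49) + m) - 1*23619 = (-83*(-11 - 1*49) + 11) - 1*23619 = (-83*(-11 - 49) + 11) - 23619 = (-83*(-60) + 11) - 23619 = (4980 + 11) - 23619 = 4991 - 23619 = -18628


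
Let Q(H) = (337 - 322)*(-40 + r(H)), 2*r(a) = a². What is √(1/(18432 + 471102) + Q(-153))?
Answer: √10482457646957991/244767 ≈ 418.29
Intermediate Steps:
r(a) = a²/2
Q(H) = -600 + 15*H²/2 (Q(H) = (337 - 322)*(-40 + H²/2) = 15*(-40 + H²/2) = -600 + 15*H²/2)
√(1/(18432 + 471102) + Q(-153)) = √(1/(18432 + 471102) + (-600 + (15/2)*(-153)²)) = √(1/489534 + (-600 + (15/2)*23409)) = √(1/489534 + (-600 + 351135/2)) = √(1/489534 + 349935/2) = √(42826270073/244767) = √10482457646957991/244767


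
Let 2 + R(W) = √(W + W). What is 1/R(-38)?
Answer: -1/40 - I*√19/40 ≈ -0.025 - 0.10897*I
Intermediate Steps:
R(W) = -2 + √2*√W (R(W) = -2 + √(W + W) = -2 + √(2*W) = -2 + √2*√W)
1/R(-38) = 1/(-2 + √2*√(-38)) = 1/(-2 + √2*(I*√38)) = 1/(-2 + 2*I*√19)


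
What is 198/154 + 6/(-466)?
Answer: 2076/1631 ≈ 1.2728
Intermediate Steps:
198/154 + 6/(-466) = 198*(1/154) + 6*(-1/466) = 9/7 - 3/233 = 2076/1631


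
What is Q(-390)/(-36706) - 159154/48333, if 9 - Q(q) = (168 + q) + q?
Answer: -5871921517/1774111098 ≈ -3.3098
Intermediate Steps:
Q(q) = -159 - 2*q (Q(q) = 9 - ((168 + q) + q) = 9 - (168 + 2*q) = 9 + (-168 - 2*q) = -159 - 2*q)
Q(-390)/(-36706) - 159154/48333 = (-159 - 2*(-390))/(-36706) - 159154/48333 = (-159 + 780)*(-1/36706) - 159154*1/48333 = 621*(-1/36706) - 159154/48333 = -621/36706 - 159154/48333 = -5871921517/1774111098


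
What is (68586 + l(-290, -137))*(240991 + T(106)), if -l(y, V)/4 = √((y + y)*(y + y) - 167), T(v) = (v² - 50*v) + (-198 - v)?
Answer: 16914885078 - 986492*√336233 ≈ 1.6343e+10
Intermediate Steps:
T(v) = -198 + v² - 51*v
l(y, V) = -4*√(-167 + 4*y²) (l(y, V) = -4*√((y + y)*(y + y) - 167) = -4*√((2*y)*(2*y) - 167) = -4*√(4*y² - 167) = -4*√(-167 + 4*y²))
(68586 + l(-290, -137))*(240991 + T(106)) = (68586 - 4*√(-167 + 4*(-290)²))*(240991 + (-198 + 106² - 51*106)) = (68586 - 4*√(-167 + 4*84100))*(240991 + (-198 + 11236 - 5406)) = (68586 - 4*√(-167 + 336400))*(240991 + 5632) = (68586 - 4*√336233)*246623 = 16914885078 - 986492*√336233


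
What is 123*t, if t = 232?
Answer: 28536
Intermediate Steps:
123*t = 123*232 = 28536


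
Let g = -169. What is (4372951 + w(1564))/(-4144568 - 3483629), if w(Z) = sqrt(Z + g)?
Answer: -4372951/7628197 - 3*sqrt(155)/7628197 ≈ -0.57327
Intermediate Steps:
w(Z) = sqrt(-169 + Z) (w(Z) = sqrt(Z - 169) = sqrt(-169 + Z))
(4372951 + w(1564))/(-4144568 - 3483629) = (4372951 + sqrt(-169 + 1564))/(-4144568 - 3483629) = (4372951 + sqrt(1395))/(-7628197) = (4372951 + 3*sqrt(155))*(-1/7628197) = -4372951/7628197 - 3*sqrt(155)/7628197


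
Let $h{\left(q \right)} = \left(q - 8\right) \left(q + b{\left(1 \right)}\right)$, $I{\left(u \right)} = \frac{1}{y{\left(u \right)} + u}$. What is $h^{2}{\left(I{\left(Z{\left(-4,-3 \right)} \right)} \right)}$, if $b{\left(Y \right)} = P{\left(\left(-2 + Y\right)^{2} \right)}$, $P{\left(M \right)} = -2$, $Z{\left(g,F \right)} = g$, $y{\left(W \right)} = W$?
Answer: $\frac{1221025}{4096} \approx 298.1$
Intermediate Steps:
$b{\left(Y \right)} = -2$
$I{\left(u \right)} = \frac{1}{2 u}$ ($I{\left(u \right)} = \frac{1}{u + u} = \frac{1}{2 u}$)
$h{\left(q \right)} = \left(-8 + q\right) \left(-2 + q\right)$ ($h{\left(q \right)} = \left(q - 8\right) \left(q - 2\right) = \left(-8 + q\right) \left(-2 + q\right)$)
$h^{2}{\left(I{\left(Z{\left(-4,-3 \right)} \right)} \right)} = \left(16 + \left(\frac{1}{2 \left(-4\right)}\right)^{2} - 10 \frac{1}{2 \left(-4\right)}\right)^{2} = \left(16 + \left(\frac{1}{2} \left(- \frac{1}{4}\right)\right)^{2} - 10 \cdot \frac{1}{2} \left(- \frac{1}{4}\right)\right)^{2} = \left(16 + \left(- \frac{1}{8}\right)^{2} - - \frac{5}{4}\right)^{2} = \left(16 + \frac{1}{64} + \frac{5}{4}\right)^{2} = \left(\frac{1105}{64}\right)^{2} = \frac{1221025}{4096}$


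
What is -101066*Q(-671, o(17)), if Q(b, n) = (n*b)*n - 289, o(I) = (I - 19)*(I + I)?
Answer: 313607090538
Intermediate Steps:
o(I) = 2*I*(-19 + I) (o(I) = (-19 + I)*(2*I) = 2*I*(-19 + I))
Q(b, n) = -289 + b*n**2 (Q(b, n) = (b*n)*n - 289 = b*n**2 - 289 = -289 + b*n**2)
-101066*Q(-671, o(17)) = -(-29208074 - 78394470616*(-19 + 17)**2) = -101066/(1/(-289 - 671*(2*17*(-2))**2)) = -101066/(1/(-289 - 671*(-68)**2)) = -101066/(1/(-289 - 671*4624)) = -101066/(1/(-289 - 3102704)) = -101066/(1/(-3102993)) = -101066/(-1/3102993) = -101066*(-3102993) = 313607090538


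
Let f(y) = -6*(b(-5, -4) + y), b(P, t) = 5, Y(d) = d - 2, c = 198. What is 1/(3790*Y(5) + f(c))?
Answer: 1/10152 ≈ 9.8503e-5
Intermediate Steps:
Y(d) = -2 + d
f(y) = -30 - 6*y (f(y) = -6*(5 + y) = -30 - 6*y)
1/(3790*Y(5) + f(c)) = 1/(3790*(-2 + 5) + (-30 - 6*198)) = 1/(3790*3 + (-30 - 1188)) = 1/(11370 - 1218) = 1/10152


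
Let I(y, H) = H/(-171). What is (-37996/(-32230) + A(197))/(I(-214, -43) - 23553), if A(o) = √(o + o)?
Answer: -232047/4635963200 - 171*√394/4027520 ≈ -0.00089282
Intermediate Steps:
I(y, H) = -H/171 (I(y, H) = H*(-1/171) = -H/171)
A(o) = √2*√o (A(o) = √(2*o) = √2*√o)
(-37996/(-32230) + A(197))/(I(-214, -43) - 23553) = (-37996/(-32230) + √2*√197)/(-1/171*(-43) - 23553) = (-37996*(-1/32230) + √394)/(43/171 - 23553) = (18998/16115 + √394)/(-4027520/171) = (18998/16115 + √394)*(-171/4027520) = -232047/4635963200 - 171*√394/4027520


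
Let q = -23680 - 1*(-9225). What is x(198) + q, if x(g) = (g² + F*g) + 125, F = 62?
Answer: 37150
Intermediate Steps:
x(g) = 125 + g² + 62*g (x(g) = (g² + 62*g) + 125 = 125 + g² + 62*g)
q = -14455 (q = -23680 + 9225 = -14455)
x(198) + q = (125 + 198² + 62*198) - 14455 = (125 + 39204 + 12276) - 14455 = 51605 - 14455 = 37150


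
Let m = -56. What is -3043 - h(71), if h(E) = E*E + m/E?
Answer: -573908/71 ≈ -8083.2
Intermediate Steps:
h(E) = E² - 56/E (h(E) = E*E - 56/E = E² - 56/E)
-3043 - h(71) = -3043 - (-56 + 71³)/71 = -3043 - (-56 + 357911)/71 = -3043 - 357855/71 = -573908/71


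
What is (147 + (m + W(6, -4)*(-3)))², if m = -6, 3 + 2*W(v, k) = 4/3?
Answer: 82369/4 ≈ 20592.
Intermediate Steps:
W(v, k) = -⅚ (W(v, k) = -3/2 + (4/3)/2 = -3/2 + (4*(⅓))/2 = -3/2 + (½)*(4/3) = -3/2 + ⅔ = -⅚)
(147 + (m + W(6, -4)*(-3)))² = (147 + (-6 - ⅚*(-3)))² = (147 + (-6 + 5/2))² = (147 - 7/2)² = (287/2)² = 82369/4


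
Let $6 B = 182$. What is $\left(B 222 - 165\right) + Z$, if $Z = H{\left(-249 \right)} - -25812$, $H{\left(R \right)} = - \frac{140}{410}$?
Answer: $\frac{1327607}{41} \approx 32381.0$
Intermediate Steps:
$H{\left(R \right)} = - \frac{14}{41}$ ($H{\left(R \right)} = \left(-140\right) \frac{1}{410} = - \frac{14}{41}$)
$B = \frac{91}{3}$ ($B = \frac{1}{6} \cdot 182 = \frac{91}{3} \approx 30.333$)
$Z = \frac{1058278}{41}$ ($Z = - \frac{14}{41} - -25812 = - \frac{14}{41} + 25812 = \frac{1058278}{41} \approx 25812.0$)
$\left(B 222 - 165\right) + Z = \left(\frac{91}{3} \cdot 222 - 165\right) + \frac{1058278}{41} = \left(6734 - 165\right) + \frac{1058278}{41} = 6569 + \frac{1058278}{41} = \frac{1327607}{41}$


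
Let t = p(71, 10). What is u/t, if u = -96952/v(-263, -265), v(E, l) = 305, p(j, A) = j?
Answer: -96952/21655 ≈ -4.4771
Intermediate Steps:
t = 71
u = -96952/305 ≈ -317.88
u/t = -96952/305/71 = -96952/305*1/71 = -96952/21655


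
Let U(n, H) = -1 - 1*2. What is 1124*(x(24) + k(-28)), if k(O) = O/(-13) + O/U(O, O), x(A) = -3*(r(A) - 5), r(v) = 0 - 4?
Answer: 1687124/39 ≈ 43260.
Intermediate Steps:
U(n, H) = -3 (U(n, H) = -1 - 2 = -3)
r(v) = -4
x(A) = 27 (x(A) = -3*(-4 - 5) = -3*(-9) = 27)
k(O) = -16*O/39 (k(O) = O/(-13) + O/(-3) = O*(-1/13) + O*(-⅓) = -O/13 - O/3 = -16*O/39)
1124*(x(24) + k(-28)) = 1124*(27 - 16/39*(-28)) = 1124*(27 + 448/39) = 1124*(1501/39) = 1687124/39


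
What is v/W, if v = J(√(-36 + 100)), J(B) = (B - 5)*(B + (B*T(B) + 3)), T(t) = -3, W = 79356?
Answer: -13/26452 ≈ -0.00049146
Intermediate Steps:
J(B) = (-5 + B)*(3 - 2*B) (J(B) = (B - 5)*(B + (B*(-3) + 3)) = (-5 + B)*(B + (-3*B + 3)) = (-5 + B)*(B + (3 - 3*B)) = (-5 + B)*(3 - 2*B))
v = -39 (v = -15 - 2*(√(-36 + 100))² + 13*√(-36 + 100) = -15 - 2*(√64)² + 13*√64 = -15 - 2*8² + 13*8 = -15 - 2*64 + 104 = -15 - 128 + 104 = -39)
v/W = -39/79356 = -39*1/79356 = -13/26452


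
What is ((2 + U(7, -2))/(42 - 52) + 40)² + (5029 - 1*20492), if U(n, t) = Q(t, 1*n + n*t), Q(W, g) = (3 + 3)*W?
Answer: -13782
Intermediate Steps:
Q(W, g) = 6*W
U(n, t) = 6*t
((2 + U(7, -2))/(42 - 52) + 40)² + (5029 - 1*20492) = ((2 + 6*(-2))/(42 - 52) + 40)² + (5029 - 1*20492) = ((2 - 12)/(-10) + 40)² + (5029 - 20492) = (-10*(-⅒) + 40)² - 15463 = (1 + 40)² - 15463 = 41² - 15463 = 1681 - 15463 = -13782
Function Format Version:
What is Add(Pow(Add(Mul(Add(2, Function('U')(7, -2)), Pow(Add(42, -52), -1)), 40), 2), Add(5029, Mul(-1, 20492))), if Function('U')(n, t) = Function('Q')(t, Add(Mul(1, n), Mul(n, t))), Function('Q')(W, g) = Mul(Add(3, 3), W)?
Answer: -13782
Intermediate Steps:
Function('Q')(W, g) = Mul(6, W)
Function('U')(n, t) = Mul(6, t)
Add(Pow(Add(Mul(Add(2, Function('U')(7, -2)), Pow(Add(42, -52), -1)), 40), 2), Add(5029, Mul(-1, 20492))) = Add(Pow(Add(Mul(Add(2, Mul(6, -2)), Pow(Add(42, -52), -1)), 40), 2), Add(5029, Mul(-1, 20492))) = Add(Pow(Add(Mul(Add(2, -12), Pow(-10, -1)), 40), 2), Add(5029, -20492)) = Add(Pow(Add(Mul(-10, Rational(-1, 10)), 40), 2), -15463) = Add(Pow(Add(1, 40), 2), -15463) = Add(Pow(41, 2), -15463) = Add(1681, -15463) = -13782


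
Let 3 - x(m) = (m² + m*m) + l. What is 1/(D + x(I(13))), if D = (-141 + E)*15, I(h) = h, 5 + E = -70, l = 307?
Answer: -1/3882 ≈ -0.00025760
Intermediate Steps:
E = -75 (E = -5 - 70 = -75)
x(m) = -304 - 2*m² (x(m) = 3 - ((m² + m*m) + 307) = 3 - ((m² + m²) + 307) = 3 - (2*m² + 307) = 3 - (307 + 2*m²) = 3 + (-307 - 2*m²) = -304 - 2*m²)
D = -3240 (D = (-141 - 75)*15 = -216*15 = -3240)
1/(D + x(I(13))) = 1/(-3240 + (-304 - 2*13²)) = 1/(-3240 + (-304 - 2*169)) = 1/(-3240 + (-304 - 338)) = 1/(-3240 - 642) = 1/(-3882) = -1/3882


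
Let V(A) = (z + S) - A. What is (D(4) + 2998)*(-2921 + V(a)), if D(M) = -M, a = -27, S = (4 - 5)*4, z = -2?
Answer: -8682600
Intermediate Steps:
S = -4 (S = -1*4 = -4)
V(A) = -6 - A (V(A) = (-2 - 4) - A = -6 - A)
(D(4) + 2998)*(-2921 + V(a)) = (-1*4 + 2998)*(-2921 + (-6 - 1*(-27))) = (-4 + 2998)*(-2921 + (-6 + 27)) = 2994*(-2921 + 21) = 2994*(-2900) = -8682600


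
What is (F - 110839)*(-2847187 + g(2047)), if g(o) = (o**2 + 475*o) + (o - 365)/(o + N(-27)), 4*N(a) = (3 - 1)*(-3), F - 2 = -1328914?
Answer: -13637448085142691/4091 ≈ -3.3335e+12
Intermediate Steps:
F = -1328912 (F = 2 - 1328914 = -1328912)
N(a) = -3/2 (N(a) = ((3 - 1)*(-3))/4 = (2*(-3))/4 = (1/4)*(-6) = -3/2)
g(o) = o**2 + 475*o + (-365 + o)/(-3/2 + o) (g(o) = (o**2 + 475*o) + (o - 365)/(o - 3/2) = (o**2 + 475*o) + (-365 + o)/(-3/2 + o) = o**2 + 475*o + (-365 + o)/(-3/2 + o))
(F - 110839)*(-2847187 + g(2047)) = (-1328912 - 110839)*(-2847187 + (-730 - 1423*2047 + 2*2047**3 + 947*2047**2)/(-3 + 2*2047)) = -1439751*(-2847187 + (-730 - 2912881 + 2*8577357823 + 947*4190209)/(-3 + 4094)) = -1439751*(-2847187 + (-730 - 2912881 + 17154715646 + 3968127923)/4091) = -1439751*(-2847187 + (1/4091)*21119929958) = -1439751*(-2847187 + 21119929958/4091) = -1439751*9472087941/4091 = -13637448085142691/4091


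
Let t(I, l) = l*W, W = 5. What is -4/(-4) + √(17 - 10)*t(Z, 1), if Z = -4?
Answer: 1 + 5*√7 ≈ 14.229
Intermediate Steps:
t(I, l) = 5*l (t(I, l) = l*5 = 5*l)
-4/(-4) + √(17 - 10)*t(Z, 1) = -4/(-4) + √(17 - 10)*(5*1) = -4*(-¼) + √7*5 = 1 + 5*√7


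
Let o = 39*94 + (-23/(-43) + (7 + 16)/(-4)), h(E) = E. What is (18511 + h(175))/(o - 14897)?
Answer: -3213992/1932629 ≈ -1.6630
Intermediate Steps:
o = 629655/172 (o = 3666 + (-23*(-1/43) + 23*(-1/4)) = 3666 + (23/43 - 23/4) = 3666 - 897/172 = 629655/172 ≈ 3660.8)
(18511 + h(175))/(o - 14897) = (18511 + 175)/(629655/172 - 14897) = 18686/(-1932629/172) = 18686*(-172/1932629) = -3213992/1932629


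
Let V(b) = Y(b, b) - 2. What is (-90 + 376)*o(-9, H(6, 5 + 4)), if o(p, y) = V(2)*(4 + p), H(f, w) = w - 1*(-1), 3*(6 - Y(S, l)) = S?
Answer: -14300/3 ≈ -4766.7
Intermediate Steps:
Y(S, l) = 6 - S/3
H(f, w) = 1 + w (H(f, w) = w + 1 = 1 + w)
V(b) = 4 - b/3 (V(b) = (6 - b/3) - 2 = 4 - b/3)
o(p, y) = 40/3 + 10*p/3 (o(p, y) = (4 - 1/3*2)*(4 + p) = (4 - 2/3)*(4 + p) = 10*(4 + p)/3 = 40/3 + 10*p/3)
(-90 + 376)*o(-9, H(6, 5 + 4)) = (-90 + 376)*(40/3 + (10/3)*(-9)) = 286*(40/3 - 30) = 286*(-50/3) = -14300/3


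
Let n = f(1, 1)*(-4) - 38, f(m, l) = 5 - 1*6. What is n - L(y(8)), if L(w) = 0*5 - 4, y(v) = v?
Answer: -30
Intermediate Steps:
f(m, l) = -1 (f(m, l) = 5 - 6 = -1)
L(w) = -4 (L(w) = 0 - 4 = -4)
n = -34 (n = -1*(-4) - 38 = 4 - 38 = -34)
n - L(y(8)) = -34 - 1*(-4) = -34 + 4 = -30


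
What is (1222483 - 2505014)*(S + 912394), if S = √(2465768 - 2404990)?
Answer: -1170173589214 - 1282531*√60778 ≈ -1.1705e+12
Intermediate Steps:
S = √60778 ≈ 246.53
(1222483 - 2505014)*(S + 912394) = (1222483 - 2505014)*(√60778 + 912394) = -1282531*(912394 + √60778) = -1170173589214 - 1282531*√60778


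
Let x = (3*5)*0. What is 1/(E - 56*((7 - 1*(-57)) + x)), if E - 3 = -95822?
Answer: -1/99403 ≈ -1.0060e-5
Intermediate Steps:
E = -95819 (E = 3 - 95822 = -95819)
x = 0 (x = 15*0 = 0)
1/(E - 56*((7 - 1*(-57)) + x)) = 1/(-95819 - 56*((7 - 1*(-57)) + 0)) = 1/(-95819 - 56*((7 + 57) + 0)) = 1/(-95819 - 56*(64 + 0)) = 1/(-95819 - 56*64) = 1/(-95819 - 3584) = 1/(-99403) = -1/99403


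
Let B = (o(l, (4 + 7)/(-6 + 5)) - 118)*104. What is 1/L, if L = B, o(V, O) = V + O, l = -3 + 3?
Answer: -1/13416 ≈ -7.4538e-5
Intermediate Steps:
l = 0
o(V, O) = O + V
B = -13416 (B = (((4 + 7)/(-6 + 5) + 0) - 118)*104 = ((11/(-1) + 0) - 118)*104 = ((11*(-1) + 0) - 118)*104 = ((-11 + 0) - 118)*104 = (-11 - 118)*104 = -129*104 = -13416)
L = -13416
1/L = 1/(-13416) = -1/13416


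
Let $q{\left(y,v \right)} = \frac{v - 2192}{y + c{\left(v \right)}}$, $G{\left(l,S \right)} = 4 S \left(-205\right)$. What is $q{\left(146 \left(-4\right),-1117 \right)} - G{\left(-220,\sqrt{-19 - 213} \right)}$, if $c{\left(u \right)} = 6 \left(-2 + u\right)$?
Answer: $\frac{3309}{7298} + 1640 i \sqrt{58} \approx 0.45341 + 12490.0 i$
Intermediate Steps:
$c{\left(u \right)} = -12 + 6 u$
$G{\left(l,S \right)} = - 820 S$
$q{\left(y,v \right)} = \frac{-2192 + v}{-12 + y + 6 v}$ ($q{\left(y,v \right)} = \frac{v - 2192}{y + \left(-12 + 6 v\right)} = \frac{-2192 + v}{-12 + y + 6 v}$)
$q{\left(146 \left(-4\right),-1117 \right)} - G{\left(-220,\sqrt{-19 - 213} \right)} = \frac{-2192 - 1117}{-12 + 146 \left(-4\right) + 6 \left(-1117\right)} - - 820 \sqrt{-19 - 213} = \frac{1}{-12 - 584 - 6702} \left(-3309\right) - - 820 \sqrt{-232} = \frac{1}{-7298} \left(-3309\right) - - 820 \cdot 2 i \sqrt{58} = \left(- \frac{1}{7298}\right) \left(-3309\right) - - 1640 i \sqrt{58} = \frac{3309}{7298} + 1640 i \sqrt{58}$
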